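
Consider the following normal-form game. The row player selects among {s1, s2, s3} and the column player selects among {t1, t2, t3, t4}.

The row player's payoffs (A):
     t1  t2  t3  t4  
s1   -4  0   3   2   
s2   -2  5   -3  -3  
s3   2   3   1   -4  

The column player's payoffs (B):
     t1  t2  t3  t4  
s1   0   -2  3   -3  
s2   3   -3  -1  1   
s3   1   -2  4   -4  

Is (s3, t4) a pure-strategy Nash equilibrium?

Holding the column player at t4: the row player gets -4 from s3 but could get 2 by switching to s1. The row player has a profitable deviation.

No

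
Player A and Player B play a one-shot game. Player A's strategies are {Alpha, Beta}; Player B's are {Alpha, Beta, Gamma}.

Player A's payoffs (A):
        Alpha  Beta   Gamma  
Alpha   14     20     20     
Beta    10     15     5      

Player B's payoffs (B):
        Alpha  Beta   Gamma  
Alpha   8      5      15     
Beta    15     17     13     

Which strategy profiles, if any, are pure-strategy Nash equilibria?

Find each player's best response to every opponent strategy; NE are the intersections.
Player A's best responses — vs Alpha: Alpha (payoff 14); vs Beta: Alpha (payoff 20); vs Gamma: Alpha (payoff 20).
Player B's best responses — vs Alpha: Gamma (payoff 15); vs Beta: Beta (payoff 17).
The only mutual best response is (Alpha, Gamma); neither player gains by switching there.

(Alpha, Gamma)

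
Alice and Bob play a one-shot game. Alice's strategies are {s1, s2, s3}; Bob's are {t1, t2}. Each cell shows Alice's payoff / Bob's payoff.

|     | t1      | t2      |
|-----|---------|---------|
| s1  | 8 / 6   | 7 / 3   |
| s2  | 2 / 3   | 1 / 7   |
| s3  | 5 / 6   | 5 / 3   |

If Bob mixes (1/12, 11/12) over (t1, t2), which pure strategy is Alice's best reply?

s1

Compute Alice's expected payoff from each pure strategy against the given mix.
s1: (1/12)·8 + (11/12)·7 = 85/12
s2: (1/12)·2 + (11/12)·1 = 13/12
s3: (1/12)·5 + (11/12)·5 = 5
Highest expected payoff is 85/12, from s1.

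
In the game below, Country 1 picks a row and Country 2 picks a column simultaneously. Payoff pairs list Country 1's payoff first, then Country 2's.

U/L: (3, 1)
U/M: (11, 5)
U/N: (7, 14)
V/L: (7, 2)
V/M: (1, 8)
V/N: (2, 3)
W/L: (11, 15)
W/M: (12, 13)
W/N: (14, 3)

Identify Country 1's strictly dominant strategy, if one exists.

W

Check whether one of Country 1's strategies beats all alternatives regardless of what the opponent does.
W strictly dominates: vs L: 11 > each of {3, 7}; vs M: 12 > each of {11, 1}; vs N: 14 > each of {7, 2}.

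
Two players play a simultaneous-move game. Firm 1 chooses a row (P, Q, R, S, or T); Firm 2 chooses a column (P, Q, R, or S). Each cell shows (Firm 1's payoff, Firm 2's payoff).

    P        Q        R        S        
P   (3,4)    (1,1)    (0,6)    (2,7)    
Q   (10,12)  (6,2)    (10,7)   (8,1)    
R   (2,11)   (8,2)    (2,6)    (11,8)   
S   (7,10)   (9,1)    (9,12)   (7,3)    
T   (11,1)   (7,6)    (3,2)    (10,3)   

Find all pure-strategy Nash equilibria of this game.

None

Find each player's best response to every opponent strategy; NE are the intersections.
Firm 1's best responses — vs P: T (payoff 11); vs Q: S (payoff 9); vs R: Q (payoff 10); vs S: R (payoff 11).
Firm 2's best responses — vs P: S (payoff 7); vs Q: P (payoff 12); vs R: P (payoff 11); vs S: R (payoff 12); vs T: Q (payoff 6).
No cell has both players best-responding. For instance, Firm 1's best reply to R is Q, but against Q Firm 2 prefers P over R.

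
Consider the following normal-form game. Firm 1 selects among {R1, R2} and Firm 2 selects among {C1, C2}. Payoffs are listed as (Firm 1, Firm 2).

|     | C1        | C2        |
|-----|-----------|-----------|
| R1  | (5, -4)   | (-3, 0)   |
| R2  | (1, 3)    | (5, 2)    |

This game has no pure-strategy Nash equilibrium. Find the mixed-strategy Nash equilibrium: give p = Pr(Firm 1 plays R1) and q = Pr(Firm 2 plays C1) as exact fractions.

In a mixed NE each player is indifferent between their pure strategies, so the opponent's mix sets the indifference.
Firm 2 indifferent between C1 and C2: p·(-4) + (1−p)·3 = p·0 + (1−p)·2 ⟹ 3 + (-7)p = 2 + (-2)p ⟹ p = 1/5.
Firm 1 indifferent between R1 and R2: q·5 + (1−q)·(-3) = q·1 + (1−q)·5 ⟹ (-3) + 8q = 5 + (-4)q ⟹ q = 2/3.

p = 1/5, q = 2/3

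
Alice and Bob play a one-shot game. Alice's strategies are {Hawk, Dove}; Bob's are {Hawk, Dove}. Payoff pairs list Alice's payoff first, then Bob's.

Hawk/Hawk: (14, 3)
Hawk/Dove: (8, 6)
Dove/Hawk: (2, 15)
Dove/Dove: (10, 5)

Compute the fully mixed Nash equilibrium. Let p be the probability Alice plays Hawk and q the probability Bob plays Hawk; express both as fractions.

p = 10/13, q = 1/7

Each player's mixing probability is pinned down by making the *other* player indifferent.
Bob indifferent between Hawk and Dove: p·3 + (1−p)·15 = p·6 + (1−p)·5 ⟹ 15 + (-12)p = 5 + 1p ⟹ p = 10/13.
Alice indifferent between Hawk and Dove: q·14 + (1−q)·8 = q·2 + (1−q)·10 ⟹ 8 + 6q = 10 + (-8)q ⟹ q = 1/7.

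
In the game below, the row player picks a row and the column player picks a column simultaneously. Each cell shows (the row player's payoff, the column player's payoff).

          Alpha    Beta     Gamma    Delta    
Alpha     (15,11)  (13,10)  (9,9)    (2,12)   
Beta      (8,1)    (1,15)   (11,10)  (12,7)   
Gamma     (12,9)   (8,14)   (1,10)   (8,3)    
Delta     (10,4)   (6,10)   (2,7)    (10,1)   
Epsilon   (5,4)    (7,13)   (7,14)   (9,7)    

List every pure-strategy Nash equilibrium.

Check mutual best responses: a cell is a NE iff neither player can gain by unilaterally deviating.
The row player's best responses — vs Alpha: Alpha (payoff 15); vs Beta: Alpha (payoff 13); vs Gamma: Beta (payoff 11); vs Delta: Beta (payoff 12).
The column player's best responses — vs Alpha: Delta (payoff 12); vs Beta: Beta (payoff 15); vs Gamma: Beta (payoff 14); vs Delta: Beta (payoff 10); vs Epsilon: Gamma (payoff 14).
No cell has both players best-responding. For instance, the row player's best reply to Gamma is Beta, but against Beta the column player prefers Beta over Gamma.

No pure-strategy Nash equilibrium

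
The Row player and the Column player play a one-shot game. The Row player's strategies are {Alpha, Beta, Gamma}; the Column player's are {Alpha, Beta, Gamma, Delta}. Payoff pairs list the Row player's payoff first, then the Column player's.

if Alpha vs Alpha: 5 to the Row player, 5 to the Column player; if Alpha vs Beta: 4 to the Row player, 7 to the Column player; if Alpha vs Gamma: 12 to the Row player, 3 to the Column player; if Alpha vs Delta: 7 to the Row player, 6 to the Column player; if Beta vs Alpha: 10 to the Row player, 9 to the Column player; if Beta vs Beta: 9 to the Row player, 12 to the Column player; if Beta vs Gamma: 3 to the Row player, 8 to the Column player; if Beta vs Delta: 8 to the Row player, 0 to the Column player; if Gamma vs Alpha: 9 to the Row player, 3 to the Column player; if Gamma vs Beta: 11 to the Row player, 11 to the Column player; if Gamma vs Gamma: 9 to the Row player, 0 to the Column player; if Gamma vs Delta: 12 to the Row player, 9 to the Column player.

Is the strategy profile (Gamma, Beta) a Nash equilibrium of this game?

Yes

Holding the Column player at Beta: the Row player gets 11 from Gamma, versus 4 from Alpha, 9 from Beta. No profitable deviation for the Row player.
Holding the Row player at Gamma: the Column player gets 11 from Beta, versus 3 from Alpha, 0 from Gamma, 9 from Delta. No profitable deviation for the Column player either.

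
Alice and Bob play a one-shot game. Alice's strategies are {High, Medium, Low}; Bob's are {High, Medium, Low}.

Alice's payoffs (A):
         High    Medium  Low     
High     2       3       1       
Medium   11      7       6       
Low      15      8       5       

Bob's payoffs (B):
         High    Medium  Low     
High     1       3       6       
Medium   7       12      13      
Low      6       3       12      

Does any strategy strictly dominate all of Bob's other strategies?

Low

A strategy is strictly dominant if it gives Bob a strictly higher payoff than every other strategy, against every choice by the opponent.
Low strictly dominates: vs High: 6 > each of {1, 3}; vs Medium: 13 > each of {7, 12}; vs Low: 12 > each of {6, 3}.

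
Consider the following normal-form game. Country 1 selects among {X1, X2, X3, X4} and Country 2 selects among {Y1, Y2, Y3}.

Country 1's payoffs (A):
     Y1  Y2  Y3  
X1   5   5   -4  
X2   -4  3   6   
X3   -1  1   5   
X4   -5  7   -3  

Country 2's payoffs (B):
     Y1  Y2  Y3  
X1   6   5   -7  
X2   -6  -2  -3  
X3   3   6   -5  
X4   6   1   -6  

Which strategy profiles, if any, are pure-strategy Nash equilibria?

(X1, Y1)

Check mutual best responses: a cell is a NE iff neither player can gain by unilaterally deviating.
Country 1's best responses — vs Y1: X1 (payoff 5); vs Y2: X4 (payoff 7); vs Y3: X2 (payoff 6).
Country 2's best responses — vs X1: Y1 (payoff 6); vs X2: Y2 (payoff -2); vs X3: Y2 (payoff 6); vs X4: Y1 (payoff 6).
The only mutual best response is (X1, Y1); neither player gains by switching there.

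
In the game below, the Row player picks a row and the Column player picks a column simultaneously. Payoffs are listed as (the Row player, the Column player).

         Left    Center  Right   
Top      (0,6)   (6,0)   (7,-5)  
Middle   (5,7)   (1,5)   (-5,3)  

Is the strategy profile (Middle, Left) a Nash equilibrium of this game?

Holding the Column player at Left: the Row player gets 5 from Middle, versus 0 from Top. No profitable deviation for the Row player.
Holding the Row player at Middle: the Column player gets 7 from Left, versus 5 from Center, 3 from Right. No profitable deviation for the Column player either.

Yes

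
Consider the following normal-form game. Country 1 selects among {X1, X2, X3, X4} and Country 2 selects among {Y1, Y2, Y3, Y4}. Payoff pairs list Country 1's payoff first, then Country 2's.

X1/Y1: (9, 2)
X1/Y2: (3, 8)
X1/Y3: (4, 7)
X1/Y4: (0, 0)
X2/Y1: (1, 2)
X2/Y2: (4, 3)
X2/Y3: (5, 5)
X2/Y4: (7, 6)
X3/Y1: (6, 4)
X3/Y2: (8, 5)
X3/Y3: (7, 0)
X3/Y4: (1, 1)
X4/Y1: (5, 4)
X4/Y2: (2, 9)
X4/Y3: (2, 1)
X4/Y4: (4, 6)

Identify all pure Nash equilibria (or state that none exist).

Find each player's best response to every opponent strategy; NE are the intersections.
Country 1's best responses — vs Y1: X1 (payoff 9); vs Y2: X3 (payoff 8); vs Y3: X3 (payoff 7); vs Y4: X2 (payoff 7).
Country 2's best responses — vs X1: Y2 (payoff 8); vs X2: Y4 (payoff 6); vs X3: Y2 (payoff 5); vs X4: Y2 (payoff 9).
Mutual best responses occur at (X2, Y4) and (X3, Y2); at each, neither player gains by switching.

(X2, Y4) and (X3, Y2)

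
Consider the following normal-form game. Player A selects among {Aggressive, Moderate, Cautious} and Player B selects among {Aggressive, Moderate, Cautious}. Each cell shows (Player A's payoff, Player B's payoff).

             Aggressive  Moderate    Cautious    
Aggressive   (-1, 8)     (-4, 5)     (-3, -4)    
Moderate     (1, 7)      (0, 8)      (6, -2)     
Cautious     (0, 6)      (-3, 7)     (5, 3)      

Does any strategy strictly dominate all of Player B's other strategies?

No strictly dominant strategy

A strategy is strictly dominant if it gives Player B a strictly higher payoff than every other strategy, against every choice by the opponent.
Aggressive is not dominant: against Moderate, Moderate gives 8 > 7.
Moderate is not dominant: against Aggressive, Aggressive gives 8 > 5.
Cautious is not dominant: against Aggressive, Aggressive gives 8 > -4.
No single strategy is best against every opponent action.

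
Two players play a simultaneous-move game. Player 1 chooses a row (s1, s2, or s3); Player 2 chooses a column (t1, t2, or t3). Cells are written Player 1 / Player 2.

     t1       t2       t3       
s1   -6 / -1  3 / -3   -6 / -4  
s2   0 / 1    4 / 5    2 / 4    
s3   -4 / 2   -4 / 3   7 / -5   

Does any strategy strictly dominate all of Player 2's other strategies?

None

A strategy is strictly dominant if it gives Player 2 a strictly higher payoff than every other strategy, against every choice by the opponent.
t1 is not dominant: against s2, t2 gives 5 > 1.
t2 is not dominant: against s1, t1 gives -1 > -3.
t3 is not dominant: against s1, t1 gives -1 > -4.
No single strategy is best against every opponent action.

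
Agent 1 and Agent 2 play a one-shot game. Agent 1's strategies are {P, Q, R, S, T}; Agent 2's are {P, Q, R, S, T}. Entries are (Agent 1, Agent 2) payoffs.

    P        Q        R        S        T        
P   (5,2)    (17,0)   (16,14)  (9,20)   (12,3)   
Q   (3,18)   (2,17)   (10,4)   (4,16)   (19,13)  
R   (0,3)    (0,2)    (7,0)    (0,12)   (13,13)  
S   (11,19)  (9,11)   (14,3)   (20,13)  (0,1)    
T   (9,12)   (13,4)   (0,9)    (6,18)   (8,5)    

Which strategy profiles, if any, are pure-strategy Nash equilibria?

A profile is a Nash equilibrium when each player is best-responding to the other.
Agent 1's best responses — vs P: S (payoff 11); vs Q: P (payoff 17); vs R: P (payoff 16); vs S: S (payoff 20); vs T: Q (payoff 19).
Agent 2's best responses — vs P: S (payoff 20); vs Q: P (payoff 18); vs R: T (payoff 13); vs S: P (payoff 19); vs T: S (payoff 18).
The only mutual best response is (S, P); neither player gains by switching there.

(S, P)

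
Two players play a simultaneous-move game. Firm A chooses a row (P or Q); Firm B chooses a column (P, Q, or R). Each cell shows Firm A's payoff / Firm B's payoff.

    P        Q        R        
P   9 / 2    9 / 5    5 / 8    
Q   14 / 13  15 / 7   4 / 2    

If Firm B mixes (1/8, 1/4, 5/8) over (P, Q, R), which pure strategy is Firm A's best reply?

Q

Firm A's best reply maximizes expected payoff against the mix.
P: (1/8)·9 + (1/4)·9 + (5/8)·5 = 13/2
Q: (1/8)·14 + (1/4)·15 + (5/8)·4 = 8
Highest expected payoff is 8, from Q.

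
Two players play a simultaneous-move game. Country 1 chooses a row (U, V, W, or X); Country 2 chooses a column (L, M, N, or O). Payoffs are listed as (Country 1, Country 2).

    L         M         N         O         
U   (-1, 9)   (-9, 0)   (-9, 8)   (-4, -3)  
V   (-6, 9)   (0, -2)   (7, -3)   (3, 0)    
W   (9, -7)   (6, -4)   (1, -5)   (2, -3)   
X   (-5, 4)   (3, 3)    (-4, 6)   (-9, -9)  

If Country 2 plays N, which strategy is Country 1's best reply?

V

With Country 2 fixed at N, Country 1's payoffs are: U → -9, V → 7, W → 1, X → -4.
The maximum is 7, achieved by V.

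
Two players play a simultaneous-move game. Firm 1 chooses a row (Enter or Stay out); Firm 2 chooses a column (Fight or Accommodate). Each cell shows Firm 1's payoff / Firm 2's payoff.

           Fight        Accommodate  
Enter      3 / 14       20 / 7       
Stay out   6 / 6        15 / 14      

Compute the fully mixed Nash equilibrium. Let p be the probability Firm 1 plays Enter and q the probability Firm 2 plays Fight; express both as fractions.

In a mixed NE each player is indifferent between their pure strategies, so the opponent's mix sets the indifference.
Firm 2 indifferent between Fight and Accommodate: p·14 + (1−p)·6 = p·7 + (1−p)·14 ⟹ 6 + 8p = 14 + (-7)p ⟹ p = 8/15.
Firm 1 indifferent between Enter and Stay out: q·3 + (1−q)·20 = q·6 + (1−q)·15 ⟹ 20 + (-17)q = 15 + (-9)q ⟹ q = 5/8.

p = 8/15, q = 5/8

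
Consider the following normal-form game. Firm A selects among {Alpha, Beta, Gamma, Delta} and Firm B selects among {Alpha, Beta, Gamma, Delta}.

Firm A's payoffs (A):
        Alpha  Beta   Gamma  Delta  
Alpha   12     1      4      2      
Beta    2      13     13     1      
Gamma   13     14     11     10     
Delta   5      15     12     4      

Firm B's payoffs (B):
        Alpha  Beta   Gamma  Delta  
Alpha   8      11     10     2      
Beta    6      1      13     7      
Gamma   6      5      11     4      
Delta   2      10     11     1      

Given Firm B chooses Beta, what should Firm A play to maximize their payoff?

With Firm B fixed at Beta, Firm A's payoffs are: Alpha → 1, Beta → 13, Gamma → 14, Delta → 15.
The maximum is 15, achieved by Delta.

Delta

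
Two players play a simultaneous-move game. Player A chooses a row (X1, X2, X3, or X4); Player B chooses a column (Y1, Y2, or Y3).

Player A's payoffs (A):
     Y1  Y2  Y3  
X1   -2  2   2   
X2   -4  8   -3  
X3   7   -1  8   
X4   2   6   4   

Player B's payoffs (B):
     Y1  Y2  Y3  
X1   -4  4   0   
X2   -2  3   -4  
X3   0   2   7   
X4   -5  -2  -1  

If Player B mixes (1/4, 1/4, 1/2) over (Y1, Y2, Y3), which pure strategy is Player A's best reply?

X3

Compute Player A's expected payoff from each pure strategy against the given mix.
X1: (1/4)·(-2) + (1/4)·2 + (1/2)·2 = 1
X2: (1/4)·(-4) + (1/4)·8 + (1/2)·(-3) = -1/2
X3: (1/4)·7 + (1/4)·(-1) + (1/2)·8 = 11/2
X4: (1/4)·2 + (1/4)·6 + (1/2)·4 = 4
Highest expected payoff is 11/2, from X3.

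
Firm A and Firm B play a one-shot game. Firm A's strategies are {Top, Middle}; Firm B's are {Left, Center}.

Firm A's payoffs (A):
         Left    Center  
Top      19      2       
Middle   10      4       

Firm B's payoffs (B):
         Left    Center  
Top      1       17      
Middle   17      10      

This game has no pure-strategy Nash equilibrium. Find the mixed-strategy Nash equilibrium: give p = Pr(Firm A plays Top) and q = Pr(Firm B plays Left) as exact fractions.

In a mixed NE each player is indifferent between their pure strategies, so the opponent's mix sets the indifference.
Firm B indifferent between Left and Center: p·1 + (1−p)·17 = p·17 + (1−p)·10 ⟹ 17 + (-16)p = 10 + 7p ⟹ p = 7/23.
Firm A indifferent between Top and Middle: q·19 + (1−q)·2 = q·10 + (1−q)·4 ⟹ 2 + 17q = 4 + 6q ⟹ q = 2/11.

p = 7/23, q = 2/11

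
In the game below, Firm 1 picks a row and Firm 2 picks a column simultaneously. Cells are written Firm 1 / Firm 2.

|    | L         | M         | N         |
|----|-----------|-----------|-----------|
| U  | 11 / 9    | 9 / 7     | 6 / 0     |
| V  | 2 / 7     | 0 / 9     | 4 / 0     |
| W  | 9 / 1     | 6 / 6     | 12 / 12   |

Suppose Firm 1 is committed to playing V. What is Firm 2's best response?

M

With Firm 1 fixed at V, Firm 2's payoffs are: L → 7, M → 9, N → 0.
The maximum is 9, achieved by M.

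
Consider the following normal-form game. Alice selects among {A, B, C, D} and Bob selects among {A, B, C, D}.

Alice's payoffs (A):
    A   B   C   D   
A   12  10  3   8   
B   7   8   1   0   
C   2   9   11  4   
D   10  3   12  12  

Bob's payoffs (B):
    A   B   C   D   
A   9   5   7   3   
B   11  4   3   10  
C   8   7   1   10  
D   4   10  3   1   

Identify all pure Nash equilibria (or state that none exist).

(A, A)

A profile is a Nash equilibrium when each player is best-responding to the other.
Alice's best responses — vs A: A (payoff 12); vs B: A (payoff 10); vs C: D (payoff 12); vs D: D (payoff 12).
Bob's best responses — vs A: A (payoff 9); vs B: A (payoff 11); vs C: D (payoff 10); vs D: B (payoff 10).
The only mutual best response is (A, A); neither player gains by switching there.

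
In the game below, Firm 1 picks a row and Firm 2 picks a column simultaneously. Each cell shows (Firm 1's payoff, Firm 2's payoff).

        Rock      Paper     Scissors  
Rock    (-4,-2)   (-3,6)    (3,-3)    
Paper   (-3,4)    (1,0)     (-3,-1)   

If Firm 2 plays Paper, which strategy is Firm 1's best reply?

Paper

With Firm 2 fixed at Paper, Firm 1's payoffs are: Rock → -3, Paper → 1.
The maximum is 1, achieved by Paper.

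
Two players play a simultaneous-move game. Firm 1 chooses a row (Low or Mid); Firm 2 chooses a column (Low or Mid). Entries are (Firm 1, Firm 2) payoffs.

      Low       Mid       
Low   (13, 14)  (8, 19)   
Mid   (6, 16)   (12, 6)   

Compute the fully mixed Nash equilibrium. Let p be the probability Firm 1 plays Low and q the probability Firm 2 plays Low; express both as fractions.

Each player's mixing probability is pinned down by making the *other* player indifferent.
Firm 2 indifferent between Low and Mid: p·14 + (1−p)·16 = p·19 + (1−p)·6 ⟹ 16 + (-2)p = 6 + 13p ⟹ p = 2/3.
Firm 1 indifferent between Low and Mid: q·13 + (1−q)·8 = q·6 + (1−q)·12 ⟹ 8 + 5q = 12 + (-6)q ⟹ q = 4/11.

p = 2/3, q = 4/11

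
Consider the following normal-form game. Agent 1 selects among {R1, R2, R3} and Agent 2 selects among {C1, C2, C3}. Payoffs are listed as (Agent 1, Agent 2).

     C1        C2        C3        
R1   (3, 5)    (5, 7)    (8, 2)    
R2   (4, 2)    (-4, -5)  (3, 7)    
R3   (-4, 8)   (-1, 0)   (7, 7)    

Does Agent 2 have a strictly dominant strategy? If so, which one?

Check whether one of Agent 2's strategies beats all alternatives regardless of what the opponent does.
C1 is not dominant: against R1, C2 gives 7 > 5.
C2 is not dominant: against R2, C1 gives 2 > -5.
C3 is not dominant: against R1, C1 gives 5 > 2.
No single strategy is best against every opponent action.

None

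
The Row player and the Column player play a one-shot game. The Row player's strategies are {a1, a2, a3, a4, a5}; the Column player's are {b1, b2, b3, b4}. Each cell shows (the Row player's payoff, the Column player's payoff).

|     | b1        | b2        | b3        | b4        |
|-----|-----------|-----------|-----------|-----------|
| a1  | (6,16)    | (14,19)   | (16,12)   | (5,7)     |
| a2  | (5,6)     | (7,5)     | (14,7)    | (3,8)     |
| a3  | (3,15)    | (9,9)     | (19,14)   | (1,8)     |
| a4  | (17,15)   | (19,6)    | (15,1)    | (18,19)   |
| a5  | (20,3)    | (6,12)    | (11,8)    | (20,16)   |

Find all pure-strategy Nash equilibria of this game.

(a5, b4)

Find each player's best response to every opponent strategy; NE are the intersections.
The Row player's best responses — vs b1: a5 (payoff 20); vs b2: a4 (payoff 19); vs b3: a3 (payoff 19); vs b4: a5 (payoff 20).
The Column player's best responses — vs a1: b2 (payoff 19); vs a2: b4 (payoff 8); vs a3: b1 (payoff 15); vs a4: b4 (payoff 19); vs a5: b4 (payoff 16).
The only mutual best response is (a5, b4); neither player gains by switching there.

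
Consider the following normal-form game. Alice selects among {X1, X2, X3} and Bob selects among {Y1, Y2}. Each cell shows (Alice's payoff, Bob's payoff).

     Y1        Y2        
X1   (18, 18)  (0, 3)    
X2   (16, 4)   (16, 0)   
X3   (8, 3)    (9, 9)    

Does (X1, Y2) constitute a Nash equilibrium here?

No

Holding Bob at Y2: Alice gets 0 from X1 but could get 16 by switching to X2. Alice has a profitable deviation.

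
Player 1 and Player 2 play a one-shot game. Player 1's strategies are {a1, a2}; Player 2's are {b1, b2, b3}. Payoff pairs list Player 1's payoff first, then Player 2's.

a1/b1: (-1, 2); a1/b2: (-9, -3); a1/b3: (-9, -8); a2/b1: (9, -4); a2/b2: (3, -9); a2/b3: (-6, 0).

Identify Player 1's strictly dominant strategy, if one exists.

Check whether one of Player 1's strategies beats all alternatives regardless of what the opponent does.
a2 strictly dominates: vs b1: 9 > -1; vs b2: 3 > -9; vs b3: -6 > -9.

a2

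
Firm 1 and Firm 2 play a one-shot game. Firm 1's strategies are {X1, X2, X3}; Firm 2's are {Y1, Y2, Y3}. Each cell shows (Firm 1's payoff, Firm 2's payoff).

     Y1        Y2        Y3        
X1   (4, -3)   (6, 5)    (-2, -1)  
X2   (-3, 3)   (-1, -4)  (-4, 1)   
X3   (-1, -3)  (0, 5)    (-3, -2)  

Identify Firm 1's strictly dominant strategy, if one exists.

A strategy is strictly dominant if it gives Firm 1 a strictly higher payoff than every other strategy, against every choice by the opponent.
X1 strictly dominates: vs Y1: 4 > each of {-3, -1}; vs Y2: 6 > each of {-1, 0}; vs Y3: -2 > each of {-4, -3}.

X1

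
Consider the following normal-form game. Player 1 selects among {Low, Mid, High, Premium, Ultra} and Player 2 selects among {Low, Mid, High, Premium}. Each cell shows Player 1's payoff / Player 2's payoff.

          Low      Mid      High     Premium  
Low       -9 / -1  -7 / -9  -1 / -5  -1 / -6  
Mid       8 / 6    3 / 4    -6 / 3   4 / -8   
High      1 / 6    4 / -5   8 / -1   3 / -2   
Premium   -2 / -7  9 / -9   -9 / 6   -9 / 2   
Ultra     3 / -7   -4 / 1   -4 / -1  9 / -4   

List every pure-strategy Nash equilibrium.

(Mid, Low)

Find each player's best response to every opponent strategy; NE are the intersections.
Player 1's best responses — vs Low: Mid (payoff 8); vs Mid: Premium (payoff 9); vs High: High (payoff 8); vs Premium: Ultra (payoff 9).
Player 2's best responses — vs Low: Low (payoff -1); vs Mid: Low (payoff 6); vs High: Low (payoff 6); vs Premium: High (payoff 6); vs Ultra: Mid (payoff 1).
The only mutual best response is (Mid, Low); neither player gains by switching there.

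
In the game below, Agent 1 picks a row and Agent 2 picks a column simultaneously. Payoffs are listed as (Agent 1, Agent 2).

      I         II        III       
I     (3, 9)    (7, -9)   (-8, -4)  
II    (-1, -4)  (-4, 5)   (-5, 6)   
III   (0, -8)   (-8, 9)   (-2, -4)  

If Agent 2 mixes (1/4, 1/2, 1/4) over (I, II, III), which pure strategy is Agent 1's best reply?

I

Compute Agent 1's expected payoff from each pure strategy against the given mix.
I: (1/4)·3 + (1/2)·7 + (1/4)·(-8) = 9/4
II: (1/4)·(-1) + (1/2)·(-4) + (1/4)·(-5) = -7/2
III: (1/4)·0 + (1/2)·(-8) + (1/4)·(-2) = -9/2
Highest expected payoff is 9/4, from I.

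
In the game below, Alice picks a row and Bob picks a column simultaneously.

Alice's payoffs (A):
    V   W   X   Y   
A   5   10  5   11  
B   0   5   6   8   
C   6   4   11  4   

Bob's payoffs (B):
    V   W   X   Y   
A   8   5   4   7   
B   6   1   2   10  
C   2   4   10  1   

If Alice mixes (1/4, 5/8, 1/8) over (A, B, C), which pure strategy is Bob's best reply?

Bob's best reply maximizes expected payoff against the mix.
V: (1/4)·8 + (5/8)·6 + (1/8)·2 = 6
W: (1/4)·5 + (5/8)·1 + (1/8)·4 = 19/8
X: (1/4)·4 + (5/8)·2 + (1/8)·10 = 7/2
Y: (1/4)·7 + (5/8)·10 + (1/8)·1 = 65/8
Highest expected payoff is 65/8, from Y.

Y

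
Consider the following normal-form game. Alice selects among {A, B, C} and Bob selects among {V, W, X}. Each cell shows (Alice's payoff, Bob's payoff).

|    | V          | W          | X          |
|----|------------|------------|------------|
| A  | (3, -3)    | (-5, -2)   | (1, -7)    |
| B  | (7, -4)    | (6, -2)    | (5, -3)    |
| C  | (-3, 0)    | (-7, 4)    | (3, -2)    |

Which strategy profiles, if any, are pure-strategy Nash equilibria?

(B, W)

Find each player's best response to every opponent strategy; NE are the intersections.
Alice's best responses — vs V: B (payoff 7); vs W: B (payoff 6); vs X: B (payoff 5).
Bob's best responses — vs A: W (payoff -2); vs B: W (payoff -2); vs C: W (payoff 4).
The only mutual best response is (B, W); neither player gains by switching there.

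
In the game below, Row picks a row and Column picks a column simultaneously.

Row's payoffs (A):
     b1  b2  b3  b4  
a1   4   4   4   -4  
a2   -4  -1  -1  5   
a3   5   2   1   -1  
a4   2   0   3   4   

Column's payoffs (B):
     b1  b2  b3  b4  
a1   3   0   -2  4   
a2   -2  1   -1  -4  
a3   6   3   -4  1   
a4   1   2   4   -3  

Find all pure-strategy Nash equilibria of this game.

A profile is a Nash equilibrium when each player is best-responding to the other.
Row's best responses — vs b1: a3 (payoff 5); vs b2: a1 (payoff 4); vs b3: a1 (payoff 4); vs b4: a2 (payoff 5).
Column's best responses — vs a1: b4 (payoff 4); vs a2: b2 (payoff 1); vs a3: b1 (payoff 6); vs a4: b3 (payoff 4).
The only mutual best response is (a3, b1); neither player gains by switching there.

(a3, b1)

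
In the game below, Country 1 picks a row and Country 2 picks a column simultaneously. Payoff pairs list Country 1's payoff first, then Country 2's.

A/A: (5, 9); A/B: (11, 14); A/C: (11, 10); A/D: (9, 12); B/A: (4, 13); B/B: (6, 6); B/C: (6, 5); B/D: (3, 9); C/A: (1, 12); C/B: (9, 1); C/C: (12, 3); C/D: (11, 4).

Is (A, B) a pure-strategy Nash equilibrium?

Holding Country 2 at B: Country 1 gets 11 from A, versus 6 from B, 9 from C. No profitable deviation for Country 1.
Holding Country 1 at A: Country 2 gets 14 from B, versus 9 from A, 10 from C, 12 from D. No profitable deviation for Country 2 either.

Yes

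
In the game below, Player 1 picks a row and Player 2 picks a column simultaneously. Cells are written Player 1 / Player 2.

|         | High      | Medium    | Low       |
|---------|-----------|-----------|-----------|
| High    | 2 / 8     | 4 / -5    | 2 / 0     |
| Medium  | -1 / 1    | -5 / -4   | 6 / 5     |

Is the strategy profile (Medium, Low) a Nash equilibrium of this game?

Yes

Holding Player 2 at Low: Player 1 gets 6 from Medium, versus 2 from High. No profitable deviation for Player 1.
Holding Player 1 at Medium: Player 2 gets 5 from Low, versus 1 from High, -4 from Medium. No profitable deviation for Player 2 either.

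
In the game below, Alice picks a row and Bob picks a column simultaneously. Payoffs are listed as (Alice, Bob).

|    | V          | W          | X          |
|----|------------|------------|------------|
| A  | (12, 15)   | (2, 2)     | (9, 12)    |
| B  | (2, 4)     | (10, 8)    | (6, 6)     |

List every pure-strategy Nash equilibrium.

(A, V) and (B, W)

Check mutual best responses: a cell is a NE iff neither player can gain by unilaterally deviating.
Alice's best responses — vs V: A (payoff 12); vs W: B (payoff 10); vs X: A (payoff 9).
Bob's best responses — vs A: V (payoff 15); vs B: W (payoff 8).
Mutual best responses occur at (A, V) and (B, W); at each, neither player gains by switching.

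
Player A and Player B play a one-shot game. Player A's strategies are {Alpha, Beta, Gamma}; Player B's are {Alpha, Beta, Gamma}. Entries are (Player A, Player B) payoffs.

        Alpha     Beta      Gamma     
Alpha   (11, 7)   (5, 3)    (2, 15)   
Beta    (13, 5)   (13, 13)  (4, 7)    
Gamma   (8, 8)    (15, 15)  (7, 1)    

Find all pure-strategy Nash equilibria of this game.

(Gamma, Beta)

A profile is a Nash equilibrium when each player is best-responding to the other.
Player A's best responses — vs Alpha: Beta (payoff 13); vs Beta: Gamma (payoff 15); vs Gamma: Gamma (payoff 7).
Player B's best responses — vs Alpha: Gamma (payoff 15); vs Beta: Beta (payoff 13); vs Gamma: Beta (payoff 15).
The only mutual best response is (Gamma, Beta); neither player gains by switching there.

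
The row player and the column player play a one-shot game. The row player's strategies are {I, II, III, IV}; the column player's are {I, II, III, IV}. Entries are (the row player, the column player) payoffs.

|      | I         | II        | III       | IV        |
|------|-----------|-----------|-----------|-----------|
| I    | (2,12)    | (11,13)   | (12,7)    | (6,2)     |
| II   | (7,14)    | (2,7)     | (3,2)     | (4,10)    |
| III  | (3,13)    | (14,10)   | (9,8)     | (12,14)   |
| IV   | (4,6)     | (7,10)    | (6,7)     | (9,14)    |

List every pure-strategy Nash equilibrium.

Check mutual best responses: a cell is a NE iff neither player can gain by unilaterally deviating.
The row player's best responses — vs I: II (payoff 7); vs II: III (payoff 14); vs III: I (payoff 12); vs IV: III (payoff 12).
The column player's best responses — vs I: II (payoff 13); vs II: I (payoff 14); vs III: IV (payoff 14); vs IV: IV (payoff 14).
Mutual best responses occur at (II, I) and (III, IV); at each, neither player gains by switching.

(II, I) and (III, IV)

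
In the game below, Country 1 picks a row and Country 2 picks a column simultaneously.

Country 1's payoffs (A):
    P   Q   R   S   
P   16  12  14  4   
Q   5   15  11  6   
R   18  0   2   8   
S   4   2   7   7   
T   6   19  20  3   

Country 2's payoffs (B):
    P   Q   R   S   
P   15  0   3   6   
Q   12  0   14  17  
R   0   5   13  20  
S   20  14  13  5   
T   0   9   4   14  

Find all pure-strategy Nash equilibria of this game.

(R, S)

Find each player's best response to every opponent strategy; NE are the intersections.
Country 1's best responses — vs P: R (payoff 18); vs Q: T (payoff 19); vs R: T (payoff 20); vs S: R (payoff 8).
Country 2's best responses — vs P: P (payoff 15); vs Q: S (payoff 17); vs R: S (payoff 20); vs S: P (payoff 20); vs T: S (payoff 14).
The only mutual best response is (R, S); neither player gains by switching there.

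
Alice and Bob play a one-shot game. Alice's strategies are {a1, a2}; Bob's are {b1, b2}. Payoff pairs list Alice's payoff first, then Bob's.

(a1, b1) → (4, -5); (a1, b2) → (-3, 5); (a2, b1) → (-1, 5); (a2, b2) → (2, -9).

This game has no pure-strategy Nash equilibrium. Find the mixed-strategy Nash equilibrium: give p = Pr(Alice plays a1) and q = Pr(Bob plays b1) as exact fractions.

Each player's mixing probability is pinned down by making the *other* player indifferent.
Bob indifferent between b1 and b2: p·(-5) + (1−p)·5 = p·5 + (1−p)·(-9) ⟹ 5 + (-10)p = (-9) + 14p ⟹ p = 7/12.
Alice indifferent between a1 and a2: q·4 + (1−q)·(-3) = q·(-1) + (1−q)·2 ⟹ (-3) + 7q = 2 + (-3)q ⟹ q = 1/2.

p = 7/12, q = 1/2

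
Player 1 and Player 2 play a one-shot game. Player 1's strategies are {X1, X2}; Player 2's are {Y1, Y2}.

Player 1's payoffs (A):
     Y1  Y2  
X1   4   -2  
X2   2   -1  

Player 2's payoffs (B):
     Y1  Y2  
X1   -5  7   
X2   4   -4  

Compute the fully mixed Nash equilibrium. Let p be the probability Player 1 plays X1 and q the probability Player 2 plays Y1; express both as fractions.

p = 2/5, q = 1/3

Each player's mixing probability is pinned down by making the *other* player indifferent.
Player 2 indifferent between Y1 and Y2: p·(-5) + (1−p)·4 = p·7 + (1−p)·(-4) ⟹ 4 + (-9)p = (-4) + 11p ⟹ p = 2/5.
Player 1 indifferent between X1 and X2: q·4 + (1−q)·(-2) = q·2 + (1−q)·(-1) ⟹ (-2) + 6q = (-1) + 3q ⟹ q = 1/3.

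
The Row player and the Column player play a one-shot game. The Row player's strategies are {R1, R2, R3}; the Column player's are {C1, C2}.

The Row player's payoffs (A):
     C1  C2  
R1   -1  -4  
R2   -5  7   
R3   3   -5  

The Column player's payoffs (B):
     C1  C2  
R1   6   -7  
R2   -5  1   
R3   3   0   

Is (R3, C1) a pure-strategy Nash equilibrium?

Yes

Holding the Column player at C1: the Row player gets 3 from R3, versus -1 from R1, -5 from R2. No profitable deviation for the Row player.
Holding the Row player at R3: the Column player gets 3 from C1, versus 0 from C2. No profitable deviation for the Column player either.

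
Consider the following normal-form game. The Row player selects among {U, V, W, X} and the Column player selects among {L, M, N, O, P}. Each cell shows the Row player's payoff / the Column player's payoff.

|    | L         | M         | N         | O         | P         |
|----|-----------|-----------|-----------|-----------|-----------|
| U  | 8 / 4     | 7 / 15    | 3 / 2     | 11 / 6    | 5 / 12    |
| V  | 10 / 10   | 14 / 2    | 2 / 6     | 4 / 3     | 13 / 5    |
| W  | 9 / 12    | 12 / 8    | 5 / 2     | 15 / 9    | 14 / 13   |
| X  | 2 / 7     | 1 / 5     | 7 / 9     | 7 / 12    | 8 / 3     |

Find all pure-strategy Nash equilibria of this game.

(V, L) and (W, P)

A profile is a Nash equilibrium when each player is best-responding to the other.
The Row player's best responses — vs L: V (payoff 10); vs M: V (payoff 14); vs N: X (payoff 7); vs O: W (payoff 15); vs P: W (payoff 14).
The Column player's best responses — vs U: M (payoff 15); vs V: L (payoff 10); vs W: P (payoff 13); vs X: O (payoff 12).
Mutual best responses occur at (V, L) and (W, P); at each, neither player gains by switching.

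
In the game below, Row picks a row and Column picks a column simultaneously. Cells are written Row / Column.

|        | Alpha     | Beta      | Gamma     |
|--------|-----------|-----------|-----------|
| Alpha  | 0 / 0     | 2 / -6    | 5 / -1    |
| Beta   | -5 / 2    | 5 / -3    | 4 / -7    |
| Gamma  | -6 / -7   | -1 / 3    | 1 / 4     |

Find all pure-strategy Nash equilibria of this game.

Find each player's best response to every opponent strategy; NE are the intersections.
Row's best responses — vs Alpha: Alpha (payoff 0); vs Beta: Beta (payoff 5); vs Gamma: Alpha (payoff 5).
Column's best responses — vs Alpha: Alpha (payoff 0); vs Beta: Alpha (payoff 2); vs Gamma: Gamma (payoff 4).
The only mutual best response is (Alpha, Alpha); neither player gains by switching there.

(Alpha, Alpha)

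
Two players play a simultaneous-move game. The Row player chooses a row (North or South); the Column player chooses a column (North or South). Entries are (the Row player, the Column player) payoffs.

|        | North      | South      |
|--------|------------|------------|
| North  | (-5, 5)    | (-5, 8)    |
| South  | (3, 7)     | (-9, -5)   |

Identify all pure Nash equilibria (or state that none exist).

(North, South) and (South, North)

Check mutual best responses: a cell is a NE iff neither player can gain by unilaterally deviating.
The Row player's best responses — vs North: South (payoff 3); vs South: North (payoff -5).
The Column player's best responses — vs North: South (payoff 8); vs South: North (payoff 7).
Mutual best responses occur at (North, South) and (South, North); at each, neither player gains by switching.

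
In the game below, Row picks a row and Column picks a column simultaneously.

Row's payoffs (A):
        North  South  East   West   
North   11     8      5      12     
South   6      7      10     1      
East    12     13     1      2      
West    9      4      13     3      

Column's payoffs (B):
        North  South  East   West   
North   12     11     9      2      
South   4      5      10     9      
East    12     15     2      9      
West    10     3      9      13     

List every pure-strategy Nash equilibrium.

Find each player's best response to every opponent strategy; NE are the intersections.
Row's best responses — vs North: East (payoff 12); vs South: East (payoff 13); vs East: West (payoff 13); vs West: North (payoff 12).
Column's best responses — vs North: North (payoff 12); vs South: East (payoff 10); vs East: South (payoff 15); vs West: West (payoff 13).
The only mutual best response is (East, South); neither player gains by switching there.

(East, South)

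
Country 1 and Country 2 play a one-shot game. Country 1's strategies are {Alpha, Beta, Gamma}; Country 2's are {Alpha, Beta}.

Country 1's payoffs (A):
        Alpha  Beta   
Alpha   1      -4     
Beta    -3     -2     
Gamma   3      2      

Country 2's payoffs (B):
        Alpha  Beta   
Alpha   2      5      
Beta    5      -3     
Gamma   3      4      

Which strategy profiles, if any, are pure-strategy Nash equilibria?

(Gamma, Beta)

A profile is a Nash equilibrium when each player is best-responding to the other.
Country 1's best responses — vs Alpha: Gamma (payoff 3); vs Beta: Gamma (payoff 2).
Country 2's best responses — vs Alpha: Beta (payoff 5); vs Beta: Alpha (payoff 5); vs Gamma: Beta (payoff 4).
The only mutual best response is (Gamma, Beta); neither player gains by switching there.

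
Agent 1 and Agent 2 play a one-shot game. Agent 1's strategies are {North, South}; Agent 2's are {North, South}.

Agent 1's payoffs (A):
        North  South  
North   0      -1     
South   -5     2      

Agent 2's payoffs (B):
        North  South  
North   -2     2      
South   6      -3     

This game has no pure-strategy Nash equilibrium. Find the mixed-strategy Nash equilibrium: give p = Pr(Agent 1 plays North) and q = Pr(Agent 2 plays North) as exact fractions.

p = 9/13, q = 3/8

Each player's mixing probability is pinned down by making the *other* player indifferent.
Agent 2 indifferent between North and South: p·(-2) + (1−p)·6 = p·2 + (1−p)·(-3) ⟹ 6 + (-8)p = (-3) + 5p ⟹ p = 9/13.
Agent 1 indifferent between North and South: q·0 + (1−q)·(-1) = q·(-5) + (1−q)·2 ⟹ (-1) + 1q = 2 + (-7)q ⟹ q = 3/8.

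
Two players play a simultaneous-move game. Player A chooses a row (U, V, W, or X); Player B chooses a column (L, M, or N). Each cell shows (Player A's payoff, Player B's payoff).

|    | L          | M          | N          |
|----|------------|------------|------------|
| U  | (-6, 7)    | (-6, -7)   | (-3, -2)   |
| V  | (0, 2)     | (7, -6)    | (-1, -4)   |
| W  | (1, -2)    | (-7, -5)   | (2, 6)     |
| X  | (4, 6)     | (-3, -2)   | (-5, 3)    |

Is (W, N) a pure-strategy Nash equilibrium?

Yes

Holding Player B at N: Player A gets 2 from W, versus -3 from U, -1 from V, -5 from X. No profitable deviation for Player A.
Holding Player A at W: Player B gets 6 from N, versus -2 from L, -5 from M. No profitable deviation for Player B either.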